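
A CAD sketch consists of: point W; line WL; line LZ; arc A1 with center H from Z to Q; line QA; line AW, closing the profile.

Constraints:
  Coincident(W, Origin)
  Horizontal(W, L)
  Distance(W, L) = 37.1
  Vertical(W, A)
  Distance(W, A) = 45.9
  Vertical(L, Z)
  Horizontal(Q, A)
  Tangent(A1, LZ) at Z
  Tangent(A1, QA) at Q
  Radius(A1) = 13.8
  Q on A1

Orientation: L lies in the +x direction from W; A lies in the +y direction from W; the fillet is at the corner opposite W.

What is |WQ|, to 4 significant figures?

51.48

W is at the origin; W and L share the same y with |WL| = 37.1 and L on the +x side, so L = (37.10, 0.000). WA is vertical with |WA| = 45.9 and A on the +y side, so A = (0.000, 45.90). The virtual corner opposite W is at (37.10, 45.90). A1 meets LZ tangentially, so HZ is at right angles to LZ and tangency of A1 to QA means the radius HQ is perpendicular to QA, with radius 13.8, so the center H sits 13.8 in from both sides at H = (23.30, 32.10). That places the tangent points at Z = (37.10, 32.10) on LZ and Q = (23.30, 45.90) on QA. Then |WQ| = |Q − W| = 51.48.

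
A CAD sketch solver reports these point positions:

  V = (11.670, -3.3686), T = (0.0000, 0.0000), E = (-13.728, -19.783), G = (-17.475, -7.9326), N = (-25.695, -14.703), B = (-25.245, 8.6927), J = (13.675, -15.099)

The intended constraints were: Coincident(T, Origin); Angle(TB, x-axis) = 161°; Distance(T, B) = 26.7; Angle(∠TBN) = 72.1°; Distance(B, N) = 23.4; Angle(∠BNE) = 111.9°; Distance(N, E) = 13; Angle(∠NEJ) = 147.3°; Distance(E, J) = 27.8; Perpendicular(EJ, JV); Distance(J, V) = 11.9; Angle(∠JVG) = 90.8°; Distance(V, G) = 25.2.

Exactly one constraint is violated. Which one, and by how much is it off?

Distance(V, G) = 25.2 — off by 4.30.

T = (0.00, 0.00) ✓; TB at 161.0° ✓; |TB| = 26.70 ✓; ∠TBN = 72.10° ✓; |BN| = 23.40 ✓; ∠BNE = 111.9° ✓; |NE| = 13.00 ✓; ∠NEJ = 147.3° ✓; |EJ| = 27.80 ✓; ∠(EJ, JV) = 90.00° ✓; |JV| = 11.90 ✓; ∠JVG = 90.80° ✓; |VG| = 29.50 ✗.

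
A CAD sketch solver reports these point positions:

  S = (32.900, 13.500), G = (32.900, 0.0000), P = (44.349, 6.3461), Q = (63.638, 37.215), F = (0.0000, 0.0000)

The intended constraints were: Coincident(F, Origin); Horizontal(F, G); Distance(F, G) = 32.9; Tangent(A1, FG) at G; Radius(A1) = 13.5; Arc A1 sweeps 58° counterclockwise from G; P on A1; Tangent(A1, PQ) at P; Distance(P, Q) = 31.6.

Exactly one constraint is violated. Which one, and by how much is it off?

Distance(P, Q) = 31.6 — off by 4.80.

F = (0.00, 0.00) ✓; F.y = 0.00, G.y = 0.00 ✓; |FG| = 32.90 ✓; ∠(SG, GF) = 90.00° ✓; |SG| = 13.50 ✓; bearing(S→P) − bearing(S→G) = 58.00° ✓; |SP| = 13.50 ✓; ∠(SP, PQ) = 90.00° ✓; |PQ| = 36.40 ✗.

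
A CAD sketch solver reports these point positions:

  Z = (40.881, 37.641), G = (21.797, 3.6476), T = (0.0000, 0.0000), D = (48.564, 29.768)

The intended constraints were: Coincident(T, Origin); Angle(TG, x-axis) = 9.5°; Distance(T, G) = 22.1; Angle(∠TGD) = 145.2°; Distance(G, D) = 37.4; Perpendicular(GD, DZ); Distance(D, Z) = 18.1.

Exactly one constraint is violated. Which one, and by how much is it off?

Distance(D, Z) = 18.1 — off by 7.10.

T = (0.00, 0.00) ✓; TG at 9.500° ✓; |TG| = 22.10 ✓; ∠TGD = 145.2° ✓; |GD| = 37.40 ✓; ∠(GD, DZ) = 90.00° ✓; |DZ| = 11.00 ✗.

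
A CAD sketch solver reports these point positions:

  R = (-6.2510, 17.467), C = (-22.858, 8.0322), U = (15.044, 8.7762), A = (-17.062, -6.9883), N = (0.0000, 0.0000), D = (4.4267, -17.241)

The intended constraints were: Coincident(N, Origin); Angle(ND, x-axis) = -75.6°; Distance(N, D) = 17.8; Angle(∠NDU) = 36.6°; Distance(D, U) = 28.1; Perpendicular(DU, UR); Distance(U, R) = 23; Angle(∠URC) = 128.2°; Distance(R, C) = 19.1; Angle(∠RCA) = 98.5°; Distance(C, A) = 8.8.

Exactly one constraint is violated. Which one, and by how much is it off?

Distance(C, A) = 8.8 — off by 7.30.

N = (0.00, 0.00) ✓; ND at -75.60° ✓; |ND| = 17.80 ✓; ∠NDU = 36.60° ✓; |DU| = 28.10 ✓; ∠(DU, UR) = 90.00° ✓; |UR| = 23.00 ✓; ∠URC = 128.2° ✓; |RC| = 19.10 ✓; ∠RCA = 98.50° ✓; |CA| = 16.10 ✗.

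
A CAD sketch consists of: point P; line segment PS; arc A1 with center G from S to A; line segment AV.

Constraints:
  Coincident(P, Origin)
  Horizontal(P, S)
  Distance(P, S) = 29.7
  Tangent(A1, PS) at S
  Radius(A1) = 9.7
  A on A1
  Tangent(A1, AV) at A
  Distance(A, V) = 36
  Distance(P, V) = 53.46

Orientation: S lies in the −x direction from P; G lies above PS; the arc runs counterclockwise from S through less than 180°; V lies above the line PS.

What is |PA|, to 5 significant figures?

23.054

P is at the origin; PS is horizontal with |PS| = 29.7 and S on the −x side, so S = (-29.700, 0.0000). Since A1 is tangent to PS there, GS ⟂ PS, so G = S + (0, 9.7) = (-29.700, 9.7000). Since GA ⟂ AV (tangency), |GV| = √(9.7² + 36.0²) = 37.284 regardless of where A sits on A1. So V lies on both circle(P, 53.46) and circle(G, 37.284); the above-PS intersection is V = (-25.865, 46.786). A is the foot of the tangent from V: A = (-20.124, 11.247).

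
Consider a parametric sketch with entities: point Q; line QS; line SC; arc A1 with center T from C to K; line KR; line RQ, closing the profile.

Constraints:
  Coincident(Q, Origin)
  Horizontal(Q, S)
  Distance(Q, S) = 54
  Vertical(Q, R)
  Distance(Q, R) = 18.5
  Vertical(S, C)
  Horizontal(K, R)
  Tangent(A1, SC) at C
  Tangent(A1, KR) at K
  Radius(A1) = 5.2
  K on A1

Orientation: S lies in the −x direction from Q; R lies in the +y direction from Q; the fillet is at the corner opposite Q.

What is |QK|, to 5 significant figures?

52.189

Q is at the origin; Q and S share the same y with |QS| = 54.0 and S on the −x side, so S = (-54.000, 0.0000). Q and R share the same x with |QR| = 18.5 and R on the +y side, so R = (0.0000, 18.500). The virtual corner opposite Q is at (-54.000, 18.500). The tangent condition forces TC to be normal to SC and the tangent condition forces TK to be normal to KR, with radius 5.2, so the center T sits 5.2 in from both sides at T = (-48.800, 13.300). That places the tangent points at C = (-54.000, 13.300) on SC and K = (-48.800, 18.500) on KR. Then |QK| = |K − Q| = 52.189.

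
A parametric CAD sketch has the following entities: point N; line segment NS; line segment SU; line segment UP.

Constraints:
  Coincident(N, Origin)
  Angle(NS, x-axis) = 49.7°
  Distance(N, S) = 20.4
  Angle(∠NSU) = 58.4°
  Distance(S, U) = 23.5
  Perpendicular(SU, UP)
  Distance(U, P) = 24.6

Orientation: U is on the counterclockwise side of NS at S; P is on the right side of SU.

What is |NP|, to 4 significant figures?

43.89

N is at the origin; NS runs at 49.7° with length 20.4, so S = 20.4·(cos 49.7°, sin 49.7°) = (13.19, 15.56). ∠NSU = 58.4°, so SU runs at 49.7° + (180° − 58.4°) = 171.3° from the x-axis; with |SU| = 23.5, U = S + 23.5·(cos 171.3°, sin 171.3°) = (-10.04, 19.11). The perpendicularity gives UP at right angles to SU; with |UP| = 24.6 on the right of SU, P = U + 24.6·(0.1513, 0.9885) = (-6.314, 43.43). Then |NP| = |P − N| = 43.89.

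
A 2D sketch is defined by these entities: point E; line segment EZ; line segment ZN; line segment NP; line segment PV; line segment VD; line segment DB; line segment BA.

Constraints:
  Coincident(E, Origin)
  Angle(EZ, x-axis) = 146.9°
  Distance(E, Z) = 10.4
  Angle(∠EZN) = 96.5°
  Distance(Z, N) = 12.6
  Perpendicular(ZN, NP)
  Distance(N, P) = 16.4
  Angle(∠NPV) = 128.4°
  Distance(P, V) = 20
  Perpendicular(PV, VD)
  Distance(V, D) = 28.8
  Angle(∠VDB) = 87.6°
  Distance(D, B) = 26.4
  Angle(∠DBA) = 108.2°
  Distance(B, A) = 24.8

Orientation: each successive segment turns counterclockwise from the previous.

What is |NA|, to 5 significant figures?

9.4889

∠VDB = 87.6° gives DB at -165.60° from the x-axis; with |DB| = 26.4, B = (-16.103, 11.281). ∠DBA = 108.2° gives BA at -93.800° from the x-axis; with |BA| = 24.8, A = (-17.746, -13.465). Then |NA| = |A − N| = 9.4889.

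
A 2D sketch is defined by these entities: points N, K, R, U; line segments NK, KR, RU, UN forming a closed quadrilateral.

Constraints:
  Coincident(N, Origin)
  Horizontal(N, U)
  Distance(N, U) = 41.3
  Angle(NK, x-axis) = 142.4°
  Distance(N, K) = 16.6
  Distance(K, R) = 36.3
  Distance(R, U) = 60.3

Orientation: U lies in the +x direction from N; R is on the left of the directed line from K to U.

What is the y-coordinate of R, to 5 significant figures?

43.955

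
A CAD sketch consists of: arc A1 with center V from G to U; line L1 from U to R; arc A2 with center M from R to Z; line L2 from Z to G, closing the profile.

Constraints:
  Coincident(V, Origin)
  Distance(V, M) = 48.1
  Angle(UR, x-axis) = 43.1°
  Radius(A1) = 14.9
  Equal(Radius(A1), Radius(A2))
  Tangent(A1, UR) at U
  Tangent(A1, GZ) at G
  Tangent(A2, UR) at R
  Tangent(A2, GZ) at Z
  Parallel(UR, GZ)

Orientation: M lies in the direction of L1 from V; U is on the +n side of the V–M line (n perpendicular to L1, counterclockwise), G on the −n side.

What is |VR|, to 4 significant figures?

50.35

The slot axis is L1's direction at 43.1°, so u = (cos 43.1°, sin 43.1°) = (0.7302, 0.6833) and n = (−sin 43.1°, cos 43.1°) = (-0.6833, 0.7302). V is at the origin and M lies 48.1 along u from V, so M = 48.1·u = (35.12, 32.87). Tangency of A1 to both parallel lines with radius 14.9 puts U and G at V ± 14.9·n: U = (-10.18, 10.88), G = (10.18, -10.88). Equal radii place R and Z the same way about M: R = M + 14.9·n = (24.94, 43.74), Z = M − 14.9·n = (45.30, 21.99). Then |VR| = |R − V| = 50.35.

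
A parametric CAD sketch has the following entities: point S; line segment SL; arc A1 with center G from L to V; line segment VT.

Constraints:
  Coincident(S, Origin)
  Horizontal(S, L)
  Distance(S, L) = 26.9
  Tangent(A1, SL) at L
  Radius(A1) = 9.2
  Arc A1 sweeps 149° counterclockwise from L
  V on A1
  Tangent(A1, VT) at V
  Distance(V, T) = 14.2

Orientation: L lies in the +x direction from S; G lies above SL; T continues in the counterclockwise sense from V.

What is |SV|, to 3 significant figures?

36.0

S is at the origin; S and L share the same y with |SL| = 26.9 and L on the +x side, so L = (26.9, 0.00). Since A1 is tangent to SL there, GL ⟂ SL, so G = L + (0, 9.2) = (26.9, 9.20). On A1, L sits at bearing -90° from G; a 149° counterclockwise sweep puts V at bearing 59°, so V = G + 9.2·(cos 59°, sin 59°) = (31.6, 17.1). Then |SV| = |V − S| = 36.0.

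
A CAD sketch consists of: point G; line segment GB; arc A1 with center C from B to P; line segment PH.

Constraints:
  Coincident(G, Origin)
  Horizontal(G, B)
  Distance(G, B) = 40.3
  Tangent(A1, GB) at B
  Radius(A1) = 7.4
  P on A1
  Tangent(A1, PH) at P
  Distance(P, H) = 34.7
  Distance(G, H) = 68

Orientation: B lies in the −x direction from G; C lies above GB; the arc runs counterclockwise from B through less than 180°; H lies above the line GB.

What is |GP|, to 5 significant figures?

36.384

Checks: G.y = 0.00, B.y = 0.00 ✓; |CP| = 7.400 ✓; ∠(CP, PH) = 90.00° ✓; |PH| = 34.70 ✓; |GH| = 68.00 ✓.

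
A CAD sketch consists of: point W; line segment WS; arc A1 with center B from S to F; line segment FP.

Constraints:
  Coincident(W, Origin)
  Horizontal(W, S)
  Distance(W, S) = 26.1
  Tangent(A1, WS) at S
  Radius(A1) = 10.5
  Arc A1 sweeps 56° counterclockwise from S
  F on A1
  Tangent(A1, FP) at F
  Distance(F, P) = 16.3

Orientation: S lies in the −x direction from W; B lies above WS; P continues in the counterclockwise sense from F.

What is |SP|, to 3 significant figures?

25.4

On A1, S sits at bearing -90° from B; a 56° counterclockwise sweep puts F at bearing -34°, so F = B + 10.5·(cos -34°, sin -34°) = (-17.4, 4.63). Tangency of A1 to FP means the radius BF is perpendicular to FP, so FP runs along (−sin -34°, cos -34°); with |FP| = 16.3, P = (-8.28, 18.1). Then |SP| = |P − S| = 25.4.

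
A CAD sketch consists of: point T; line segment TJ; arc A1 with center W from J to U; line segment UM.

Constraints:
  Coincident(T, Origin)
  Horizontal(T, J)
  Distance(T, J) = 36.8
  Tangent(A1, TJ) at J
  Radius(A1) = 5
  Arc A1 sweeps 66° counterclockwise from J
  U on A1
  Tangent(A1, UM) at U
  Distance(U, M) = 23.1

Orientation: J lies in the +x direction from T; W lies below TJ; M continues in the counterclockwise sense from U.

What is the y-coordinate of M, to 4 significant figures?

-24.07

T is at the origin; T and J share the same y with |TJ| = 36.8 and J on the +x side, so J = (36.80, 0.000). Since A1 is tangent to TJ there, WJ ⟂ TJ, so W = J + (0, -5) = (36.80, -5.000). On A1, J sits at bearing 90° from W; a 66° counterclockwise sweep puts U at bearing 156°, so U = W + 5.0·(cos 156°, sin 156°) = (32.23, -2.966). A1 meets UM tangentially, so WU is at right angles to UM, so UM runs along (−sin 156°, cos 156°); with |UM| = 23.1, M = (22.84, -24.07). So M.y = -24.07.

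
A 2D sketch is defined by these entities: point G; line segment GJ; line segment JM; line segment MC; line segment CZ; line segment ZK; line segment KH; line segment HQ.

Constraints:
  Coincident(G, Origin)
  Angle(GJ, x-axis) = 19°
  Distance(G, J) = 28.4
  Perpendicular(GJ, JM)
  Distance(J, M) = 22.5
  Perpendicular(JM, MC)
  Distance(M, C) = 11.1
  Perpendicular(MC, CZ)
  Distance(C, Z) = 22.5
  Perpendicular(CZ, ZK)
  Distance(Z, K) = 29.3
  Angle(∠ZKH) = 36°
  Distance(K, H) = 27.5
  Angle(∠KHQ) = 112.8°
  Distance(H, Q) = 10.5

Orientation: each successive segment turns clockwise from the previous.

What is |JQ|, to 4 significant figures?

16.88

∠ZKH = 36.0° gives KH at -125.0° from the x-axis; with |KH| = 27.5, H = (28.29, -7.355). ∠KHQ = 112.8° gives HQ at 167.8° from the x-axis; with |HQ| = 10.5, Q = (18.02, -5.136). Then |JQ| = |Q − J| = 16.88.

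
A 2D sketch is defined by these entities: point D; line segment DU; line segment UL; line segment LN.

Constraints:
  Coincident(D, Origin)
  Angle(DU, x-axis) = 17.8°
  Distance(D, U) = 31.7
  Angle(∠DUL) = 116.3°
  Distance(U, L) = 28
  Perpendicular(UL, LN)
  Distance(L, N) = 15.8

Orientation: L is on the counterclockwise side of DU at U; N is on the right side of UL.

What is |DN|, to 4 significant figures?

61.02

D is at the origin; DU runs at 17.8° with length 31.7, so U = 31.7·(cos 17.8°, sin 17.8°) = (30.18, 9.691). ∠DUL = 116.3°, so UL runs at 17.8° + (180° − 116.3°) = 81.50° from the x-axis; with |UL| = 28.0, L = U + 28.0·(cos 81.50°, sin 81.50°) = (34.32, 37.38). UL is perpendicular to LN; with |LN| = 15.8 on the right of UL, N = L + 15.8·(0.9890, -0.1478) = (49.95, 35.05). Then |DN| = |N − D| = 61.02.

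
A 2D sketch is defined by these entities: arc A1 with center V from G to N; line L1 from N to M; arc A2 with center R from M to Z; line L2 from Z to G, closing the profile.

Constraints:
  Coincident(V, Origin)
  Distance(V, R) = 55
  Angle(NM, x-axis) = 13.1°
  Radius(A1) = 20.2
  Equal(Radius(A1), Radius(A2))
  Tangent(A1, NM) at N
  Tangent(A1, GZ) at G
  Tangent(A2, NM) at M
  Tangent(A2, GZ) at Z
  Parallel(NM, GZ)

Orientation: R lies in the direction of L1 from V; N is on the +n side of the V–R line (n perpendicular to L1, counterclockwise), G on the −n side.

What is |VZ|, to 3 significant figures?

58.6

The slot axis is L1's direction at 13.1°, so u = (cos 13.1°, sin 13.1°) = (0.974, 0.227) and n = (−sin 13.1°, cos 13.1°) = (-0.227, 0.974). V is at the origin and R lies 55.0 along u from V, so R = 55.0·u = (53.6, 12.5). Tangency of A1 to both parallel lines with radius 20.2 puts N and G at V ± 20.2·n: N = (-4.58, 19.7), G = (4.58, -19.7). Equal radii place M and Z the same way about R: M = R + 20.2·n = (49.0, 32.1), Z = R − 20.2·n = (58.1, -7.21). Then |VZ| = |Z − V| = 58.6.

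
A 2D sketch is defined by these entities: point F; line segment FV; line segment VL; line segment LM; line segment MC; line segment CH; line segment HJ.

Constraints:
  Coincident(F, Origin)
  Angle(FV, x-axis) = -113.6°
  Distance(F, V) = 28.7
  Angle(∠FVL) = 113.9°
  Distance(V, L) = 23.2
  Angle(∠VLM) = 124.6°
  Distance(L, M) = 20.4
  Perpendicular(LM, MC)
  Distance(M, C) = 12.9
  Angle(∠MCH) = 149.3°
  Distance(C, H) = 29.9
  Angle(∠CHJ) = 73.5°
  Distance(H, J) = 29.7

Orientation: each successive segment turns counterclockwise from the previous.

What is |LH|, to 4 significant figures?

38.95

F is at the origin; FV runs at -113.6° with length 28.7, so V = (-11.49, -26.30). ∠FVL = 113.9° gives VL at -47.50° from the x-axis; with |VL| = 23.2, L = (4.184, -43.40). ∠VLM = 124.6° gives LM at 7.900° from the x-axis; with |LM| = 20.4, M = (24.39, -40.60). LM is perpendicular to MC, so MC runs at 97.90°; with |MC| = 12.9, C = (22.62, -27.82). ∠MCH = 149.3° gives CH at 128.6° from the x-axis; with |CH| = 29.9, H = (3.963, -4.456). Then |LH| = |H − L| = 38.95.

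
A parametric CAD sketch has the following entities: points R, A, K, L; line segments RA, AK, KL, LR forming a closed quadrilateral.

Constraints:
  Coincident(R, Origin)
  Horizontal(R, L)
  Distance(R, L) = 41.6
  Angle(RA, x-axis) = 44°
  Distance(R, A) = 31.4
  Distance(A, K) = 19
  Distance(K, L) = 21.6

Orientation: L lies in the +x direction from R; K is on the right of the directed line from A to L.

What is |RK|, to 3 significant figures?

20.4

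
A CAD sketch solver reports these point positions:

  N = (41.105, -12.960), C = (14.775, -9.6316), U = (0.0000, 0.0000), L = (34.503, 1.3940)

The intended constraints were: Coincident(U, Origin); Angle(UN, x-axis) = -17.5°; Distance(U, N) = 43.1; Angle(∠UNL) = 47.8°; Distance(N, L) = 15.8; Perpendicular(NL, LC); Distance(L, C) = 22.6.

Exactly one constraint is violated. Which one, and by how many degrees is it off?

Perpendicular(NL, LC) — off by 4.50°.

U = (0.00, 0.00) ✓; UN at -17.50° ✓; |UN| = 43.10 ✓; ∠UNL = 47.80° ✓; |NL| = 15.80 ✓; ∠(NL, LC) = 94.50° ✗; |LC| = 22.60 ✓.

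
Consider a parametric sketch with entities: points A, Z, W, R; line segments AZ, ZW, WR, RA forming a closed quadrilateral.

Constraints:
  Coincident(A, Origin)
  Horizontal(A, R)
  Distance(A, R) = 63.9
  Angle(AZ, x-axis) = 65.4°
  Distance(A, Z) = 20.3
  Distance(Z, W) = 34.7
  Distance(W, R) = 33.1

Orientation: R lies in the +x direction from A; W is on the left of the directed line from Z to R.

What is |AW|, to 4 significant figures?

49.41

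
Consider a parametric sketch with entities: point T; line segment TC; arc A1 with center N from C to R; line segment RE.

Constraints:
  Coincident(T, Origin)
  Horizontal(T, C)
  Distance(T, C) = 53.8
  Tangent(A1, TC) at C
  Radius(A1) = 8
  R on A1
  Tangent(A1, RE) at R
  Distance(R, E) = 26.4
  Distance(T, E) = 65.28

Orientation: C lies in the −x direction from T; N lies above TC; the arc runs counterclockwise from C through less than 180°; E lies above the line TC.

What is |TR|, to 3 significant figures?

47.4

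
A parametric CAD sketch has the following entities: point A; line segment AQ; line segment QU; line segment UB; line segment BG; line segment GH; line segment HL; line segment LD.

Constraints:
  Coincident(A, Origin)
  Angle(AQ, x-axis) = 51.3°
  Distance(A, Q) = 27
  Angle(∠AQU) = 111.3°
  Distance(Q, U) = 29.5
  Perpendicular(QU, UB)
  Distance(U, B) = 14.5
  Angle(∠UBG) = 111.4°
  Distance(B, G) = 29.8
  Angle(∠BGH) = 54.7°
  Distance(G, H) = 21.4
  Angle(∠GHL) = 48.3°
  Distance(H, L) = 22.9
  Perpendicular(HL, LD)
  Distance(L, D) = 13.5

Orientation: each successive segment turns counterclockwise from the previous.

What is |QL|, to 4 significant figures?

30.75

A is at the origin; AQ runs at 51.3° with length 27.0, so Q = (16.88, 21.07). ∠AQU = 111.3° gives QU at 120.0° from the x-axis; with |QU| = 29.5, U = (2.132, 46.62). QU ⟂ UB, so UB runs at -150.0°; with |UB| = 14.5, B = (-10.43, 39.37). ∠UBG = 111.4° gives BG at -81.40° from the x-axis; with |BG| = 29.8, G = (-5.970, 9.904). ∠BGH = 54.7° gives GH at 43.90° from the x-axis; with |GH| = 21.4, H = (9.450, 24.74). ∠GHL = 48.3° gives HL at 175.6° from the x-axis; with |HL| = 22.9, L = (-13.38, 26.50). Then |QL| = |L − Q| = 30.75.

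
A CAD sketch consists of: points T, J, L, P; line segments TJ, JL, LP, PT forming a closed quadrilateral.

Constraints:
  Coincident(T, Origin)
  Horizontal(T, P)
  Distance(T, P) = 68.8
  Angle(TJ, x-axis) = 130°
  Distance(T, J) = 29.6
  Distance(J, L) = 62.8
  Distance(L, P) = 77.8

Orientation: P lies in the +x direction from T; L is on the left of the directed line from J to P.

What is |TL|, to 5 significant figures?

70.832

T is at the origin; T and P share the same y with |TP| = 68.8 and P in +x, so P = (68.8, 0). TJ runs at 130.0° with |TJ| = 29.6, so J = (-19.027, 22.675). L is determined by |JL| = 62.8 and |LP| = 77.8 together: it lies at the intersection of circle(J, 62.8) and circle(P, 77.8). With |JP| = 90.706, the foot of the radical line on JP is 33.728 from J and the perpendicular offset is √(62.8² − 33.728²) = 52.974. Taking the left-of-JP solution: L = (26.873, 65.536).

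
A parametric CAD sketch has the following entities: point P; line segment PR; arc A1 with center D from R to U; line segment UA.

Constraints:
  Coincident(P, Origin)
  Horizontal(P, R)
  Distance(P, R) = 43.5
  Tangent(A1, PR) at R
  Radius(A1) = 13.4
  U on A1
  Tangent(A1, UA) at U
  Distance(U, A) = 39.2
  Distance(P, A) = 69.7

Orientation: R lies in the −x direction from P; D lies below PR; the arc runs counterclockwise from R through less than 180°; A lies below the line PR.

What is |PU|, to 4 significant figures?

58.91

P is at the origin; PR is horizontal with |PR| = 43.5 and R on the −x side, so R = (-43.50, 0.000). The tangent condition forces DR to be normal to PR, so D = R + (0, -13.4) = (-43.50, -13.40). Since DU ⟂ UA (tangency), |DA| = √(13.4² + 39.2²) = 41.43 regardless of where U sits on A1. So A lies on both circle(P, 69.7) and circle(D, 41.43); the below-PR intersection is A = (-43.04, -54.82). U is the foot of the tangent from A: U = (-56.13, -17.88).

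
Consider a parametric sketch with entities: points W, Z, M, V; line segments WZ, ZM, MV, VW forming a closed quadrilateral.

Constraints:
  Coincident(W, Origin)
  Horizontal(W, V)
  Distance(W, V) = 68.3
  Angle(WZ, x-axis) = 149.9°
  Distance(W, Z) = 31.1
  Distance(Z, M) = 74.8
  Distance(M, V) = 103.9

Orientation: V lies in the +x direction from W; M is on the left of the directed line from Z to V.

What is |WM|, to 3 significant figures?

83.1

Checks: |ZM| = 74.80 ✓; |MV| = 103.9 ✓.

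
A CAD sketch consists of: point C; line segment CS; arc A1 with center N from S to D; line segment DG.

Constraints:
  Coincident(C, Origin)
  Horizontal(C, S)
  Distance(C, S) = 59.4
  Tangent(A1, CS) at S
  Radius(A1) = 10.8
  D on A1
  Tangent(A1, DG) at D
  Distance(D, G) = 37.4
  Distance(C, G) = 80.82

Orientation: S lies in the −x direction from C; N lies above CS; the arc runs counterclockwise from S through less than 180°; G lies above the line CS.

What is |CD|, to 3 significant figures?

51.7

C is at the origin; CS is horizontal with |CS| = 59.4 and S on the −x side, so S = (-59.4, 0.00). A1 meets CS tangentially, so NS is at right angles to CS, so N = S + (0, 10.8) = (-59.4, 10.8). Since ND ⟂ DG (tangency), |NG| = √(10.8² + 37.4²) = 38.9 regardless of where D sits on A1. So G lies on both circle(C, 80.82) and circle(N, 38.9); the above-CS intersection is G = (-63.9, 49.5). D is the foot of the tangent from G: D = (-49.4, 15.0).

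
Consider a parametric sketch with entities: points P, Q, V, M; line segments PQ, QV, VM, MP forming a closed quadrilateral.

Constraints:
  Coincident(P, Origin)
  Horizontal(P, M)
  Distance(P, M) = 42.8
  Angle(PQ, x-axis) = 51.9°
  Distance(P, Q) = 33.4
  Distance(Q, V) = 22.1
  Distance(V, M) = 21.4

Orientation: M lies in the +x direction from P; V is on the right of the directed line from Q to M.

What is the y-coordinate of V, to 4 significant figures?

4.217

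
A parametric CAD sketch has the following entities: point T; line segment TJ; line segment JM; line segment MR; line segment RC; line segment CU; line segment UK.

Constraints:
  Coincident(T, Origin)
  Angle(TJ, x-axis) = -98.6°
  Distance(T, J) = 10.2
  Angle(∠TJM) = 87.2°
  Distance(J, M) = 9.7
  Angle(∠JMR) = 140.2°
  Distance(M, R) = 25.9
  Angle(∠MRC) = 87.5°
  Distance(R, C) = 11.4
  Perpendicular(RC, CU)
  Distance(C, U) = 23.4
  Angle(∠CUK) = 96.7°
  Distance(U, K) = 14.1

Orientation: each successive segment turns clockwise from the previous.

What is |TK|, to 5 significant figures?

17.479

T is at the origin; TJ runs at -98.6° with length 10.2, so J = (-1.5253, -10.085). ∠TJM = 87.2° gives JM at 168.60° from the x-axis; with |JM| = 9.7, M = (-11.034, -8.1680). ∠JMR = 140.2° gives MR at 128.80° from the x-axis; with |MR| = 25.9, R = (-27.263, 12.017). ∠MRC = 87.5° gives RC at 36.300° from the x-axis; with |RC| = 11.4, C = (-18.075, 18.766). RC is perpendicular to CU, so CU runs at -53.700°; with |CU| = 23.4, U = (-4.2222, -0.092957). ∠CUK = 96.7° gives UK at -137.00° from the x-axis; with |UK| = 14.1, K = (-14.534, -9.7091). Then |TK| = |K − T| = 17.479.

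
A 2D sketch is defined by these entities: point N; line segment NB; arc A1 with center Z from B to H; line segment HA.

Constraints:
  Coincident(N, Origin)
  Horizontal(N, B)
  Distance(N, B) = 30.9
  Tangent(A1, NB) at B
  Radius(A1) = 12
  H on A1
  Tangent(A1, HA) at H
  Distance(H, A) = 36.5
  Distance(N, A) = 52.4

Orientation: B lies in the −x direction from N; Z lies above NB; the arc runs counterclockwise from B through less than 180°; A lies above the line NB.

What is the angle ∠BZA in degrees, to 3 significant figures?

163°

Checks: N.y = 0.00, B.y = 0.00 ✓; ∠(ZB, BN) = 90.00° ✓; |ZB| = 12.00 ✓; |ZH| = 12.00 ✓; ∠(ZH, HA) = 90.00° ✓; |HA| = 36.50 ✓; |NA| = 52.40 ✓.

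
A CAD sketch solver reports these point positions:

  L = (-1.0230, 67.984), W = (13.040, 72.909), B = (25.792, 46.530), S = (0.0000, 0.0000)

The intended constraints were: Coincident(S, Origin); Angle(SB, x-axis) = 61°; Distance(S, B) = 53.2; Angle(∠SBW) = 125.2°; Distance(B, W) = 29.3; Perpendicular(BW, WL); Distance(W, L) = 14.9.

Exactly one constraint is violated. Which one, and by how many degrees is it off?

Perpendicular(BW, WL) — off by 6.50°.

S = (0.00, 0.00) ✓; SB at 61.00° ✓; |SB| = 53.20 ✓; ∠SBW = 125.2° ✓; |BW| = 29.30 ✓; ∠(BW, WL) = 83.50° ✗; |WL| = 14.90 ✓.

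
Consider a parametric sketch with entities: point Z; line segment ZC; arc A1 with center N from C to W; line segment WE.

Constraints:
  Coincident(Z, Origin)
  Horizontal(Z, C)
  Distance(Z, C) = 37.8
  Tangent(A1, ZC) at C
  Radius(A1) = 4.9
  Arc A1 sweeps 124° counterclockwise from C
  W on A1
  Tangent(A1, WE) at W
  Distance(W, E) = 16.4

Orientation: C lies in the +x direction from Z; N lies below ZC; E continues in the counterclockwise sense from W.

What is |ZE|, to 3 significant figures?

47.9

Z is at the origin; Z and C share the same y with |ZC| = 37.8 and C on the +x side, so C = (37.8, 0.00). A1 meets ZC tangentially, so NC is at right angles to ZC, so N = C + (0, -4.9) = (37.8, -4.90). On A1, C sits at bearing 90° from N; a 124° counterclockwise sweep puts W at bearing 214°, so W = N + 4.9·(cos 214°, sin 214°) = (33.7, -7.64). A1 meets WE tangentially, so NW is at right angles to WE, so WE runs along (−sin 214°, cos 214°); with |WE| = 16.4, E = (42.9, -21.2). Then |ZE| = |E − Z| = 47.9.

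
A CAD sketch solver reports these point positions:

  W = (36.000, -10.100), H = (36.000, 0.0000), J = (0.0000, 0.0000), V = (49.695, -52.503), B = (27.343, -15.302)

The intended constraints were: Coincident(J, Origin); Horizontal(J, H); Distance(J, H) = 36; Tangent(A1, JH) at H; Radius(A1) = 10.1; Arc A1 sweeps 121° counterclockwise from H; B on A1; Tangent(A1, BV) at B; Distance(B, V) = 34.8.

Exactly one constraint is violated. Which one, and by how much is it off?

Distance(B, V) = 34.8 — off by 8.60.

J = (0.00, 0.00) ✓; J.y = 0.00, H.y = 0.00 ✓; |JH| = 36.00 ✓; ∠(WH, HJ) = 90.00° ✓; |WH| = 10.10 ✓; bearing(W→B) − bearing(W→H) = 121.0° ✓; |WB| = 10.10 ✓; ∠(WB, BV) = 90.00° ✓; |BV| = 43.40 ✗.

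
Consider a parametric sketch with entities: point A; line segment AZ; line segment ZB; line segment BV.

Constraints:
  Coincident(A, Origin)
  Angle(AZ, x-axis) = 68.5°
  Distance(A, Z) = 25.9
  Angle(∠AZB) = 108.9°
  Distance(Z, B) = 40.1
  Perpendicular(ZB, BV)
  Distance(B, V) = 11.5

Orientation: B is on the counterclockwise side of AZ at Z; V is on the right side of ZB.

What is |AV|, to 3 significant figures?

60.4

A is at the origin; AZ runs at 68.5° with length 25.9, so Z = 25.9·(cos 68.5°, sin 68.5°) = (9.49, 24.1). ∠AZB = 108.9°, so ZB runs at 68.5° + (180° − 108.9°) = 140° from the x-axis; with |ZB| = 40.1, B = Z + 40.1·(cos 140°, sin 140°) = (-21.0, 50.1). ZB ⟂ BV; with |BV| = 11.5 on the right of ZB, V = B + 11.5·(0.648, 0.762) = (-13.6, 58.8). Then |AV| = |V − A| = 60.4.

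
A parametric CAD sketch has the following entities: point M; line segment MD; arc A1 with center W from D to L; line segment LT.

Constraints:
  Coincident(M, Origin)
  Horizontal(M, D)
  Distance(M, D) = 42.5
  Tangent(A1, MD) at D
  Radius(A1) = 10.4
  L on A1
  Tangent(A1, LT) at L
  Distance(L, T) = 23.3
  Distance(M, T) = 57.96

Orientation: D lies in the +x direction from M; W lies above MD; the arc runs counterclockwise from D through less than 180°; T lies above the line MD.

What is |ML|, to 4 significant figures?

54.14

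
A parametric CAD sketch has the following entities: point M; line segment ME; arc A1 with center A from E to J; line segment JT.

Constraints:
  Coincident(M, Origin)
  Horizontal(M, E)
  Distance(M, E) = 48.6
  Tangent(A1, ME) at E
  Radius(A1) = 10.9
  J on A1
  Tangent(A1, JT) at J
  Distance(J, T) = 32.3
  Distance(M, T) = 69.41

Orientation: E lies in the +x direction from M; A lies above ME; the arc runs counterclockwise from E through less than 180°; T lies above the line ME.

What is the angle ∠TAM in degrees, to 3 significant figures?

110°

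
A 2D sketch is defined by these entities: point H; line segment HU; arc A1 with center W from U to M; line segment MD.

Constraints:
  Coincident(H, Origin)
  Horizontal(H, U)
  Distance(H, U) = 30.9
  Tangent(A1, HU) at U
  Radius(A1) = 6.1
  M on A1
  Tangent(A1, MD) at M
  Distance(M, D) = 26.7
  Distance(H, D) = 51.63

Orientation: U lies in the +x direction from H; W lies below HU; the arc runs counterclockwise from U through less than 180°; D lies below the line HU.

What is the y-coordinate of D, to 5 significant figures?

-31.635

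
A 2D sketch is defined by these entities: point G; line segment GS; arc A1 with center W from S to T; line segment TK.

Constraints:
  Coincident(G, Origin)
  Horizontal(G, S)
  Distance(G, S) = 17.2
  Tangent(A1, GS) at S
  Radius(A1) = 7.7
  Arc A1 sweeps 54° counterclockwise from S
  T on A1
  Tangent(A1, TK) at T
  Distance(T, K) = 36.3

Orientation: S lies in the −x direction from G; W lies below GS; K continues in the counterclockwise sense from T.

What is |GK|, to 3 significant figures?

55.3

On A1, S sits at bearing 90° from W; a 54° counterclockwise sweep puts T at bearing 144°, so T = W + 7.7·(cos 144°, sin 144°) = (-23.4, -3.17). Since A1 is tangent to TK there, WT ⟂ TK, so TK runs along (−sin 144°, cos 144°); with |TK| = 36.3, K = (-44.8, -32.5). Then |GK| = |K − G| = 55.3.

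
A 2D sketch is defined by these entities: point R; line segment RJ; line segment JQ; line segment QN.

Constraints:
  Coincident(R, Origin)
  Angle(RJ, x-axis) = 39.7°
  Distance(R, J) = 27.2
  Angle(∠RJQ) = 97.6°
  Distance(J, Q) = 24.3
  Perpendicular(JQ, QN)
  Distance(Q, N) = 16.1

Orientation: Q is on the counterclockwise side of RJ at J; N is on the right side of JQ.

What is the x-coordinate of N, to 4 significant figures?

21.65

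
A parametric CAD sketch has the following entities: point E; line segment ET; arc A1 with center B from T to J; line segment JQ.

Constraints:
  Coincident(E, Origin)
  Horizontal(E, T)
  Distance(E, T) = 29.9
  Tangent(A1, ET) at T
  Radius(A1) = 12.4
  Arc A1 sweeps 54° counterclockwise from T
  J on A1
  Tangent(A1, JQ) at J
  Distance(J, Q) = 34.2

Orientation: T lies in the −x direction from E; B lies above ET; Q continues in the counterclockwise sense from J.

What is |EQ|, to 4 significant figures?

32.78

E is at the origin; E and T share the same y with |ET| = 29.9 and T on the −x side, so T = (-29.90, 0.000). Since A1 is tangent to ET there, BT ⟂ ET, so B = T + (0, 12.4) = (-29.90, 12.40). On A1, T sits at bearing -90° from B; a 54° counterclockwise sweep puts J at bearing -36°, so J = B + 12.4·(cos -36°, sin -36°) = (-19.87, 5.111). Since A1 is tangent to JQ there, BJ ⟂ JQ, so JQ runs along (−sin -36°, cos -36°); with |JQ| = 34.2, Q = (0.2341, 32.78). Then |EQ| = |Q − E| = 32.78.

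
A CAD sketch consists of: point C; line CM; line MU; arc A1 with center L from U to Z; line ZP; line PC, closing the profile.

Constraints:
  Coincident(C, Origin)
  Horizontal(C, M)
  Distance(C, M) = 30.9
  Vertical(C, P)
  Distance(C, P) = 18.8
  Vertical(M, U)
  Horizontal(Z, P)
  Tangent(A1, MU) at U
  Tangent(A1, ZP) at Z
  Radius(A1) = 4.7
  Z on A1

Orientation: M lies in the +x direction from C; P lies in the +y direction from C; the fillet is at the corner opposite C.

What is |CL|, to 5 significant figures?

29.753

CP is vertical with |CP| = 18.8 and P on the +y side, so P = (0.0000, 18.800). The virtual corner opposite C is at (30.900, 18.800). Since A1 is tangent to MU there, LU ⟂ MU and the tangent condition forces LZ to be normal to ZP, with radius 4.7, so the center L sits 4.7 in from both sides at L = (26.200, 14.100). Then |CL| = |L − C| = 29.753.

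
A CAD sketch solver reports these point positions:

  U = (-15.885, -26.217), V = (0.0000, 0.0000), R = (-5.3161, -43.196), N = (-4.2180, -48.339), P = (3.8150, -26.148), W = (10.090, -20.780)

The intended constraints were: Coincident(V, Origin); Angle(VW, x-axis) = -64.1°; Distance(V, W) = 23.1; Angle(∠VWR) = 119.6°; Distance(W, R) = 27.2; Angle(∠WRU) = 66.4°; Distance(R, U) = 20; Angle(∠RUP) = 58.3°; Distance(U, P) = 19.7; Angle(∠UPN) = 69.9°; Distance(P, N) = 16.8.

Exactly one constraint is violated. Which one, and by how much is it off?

Distance(P, N) = 16.8 — off by 6.80.

V = (0.00, 0.00) ✓; VW at -64.10° ✓; |VW| = 23.10 ✓; ∠VWR = 119.6° ✓; |WR| = 27.20 ✓; ∠WRU = 66.40° ✓; |RU| = 20.00 ✓; ∠RUP = 58.30° ✓; |UP| = 19.70 ✓; ∠UPN = 69.90° ✓; |PN| = 23.60 ✗.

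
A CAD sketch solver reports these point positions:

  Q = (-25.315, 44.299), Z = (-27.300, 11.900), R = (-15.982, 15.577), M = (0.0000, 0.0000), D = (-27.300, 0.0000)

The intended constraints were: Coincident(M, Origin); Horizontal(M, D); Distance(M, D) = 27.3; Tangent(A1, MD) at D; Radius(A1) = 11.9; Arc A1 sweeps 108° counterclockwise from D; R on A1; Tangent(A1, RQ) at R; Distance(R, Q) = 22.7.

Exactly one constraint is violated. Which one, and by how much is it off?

Distance(R, Q) = 22.7 — off by 7.50.

M = (0.00, 0.00) ✓; M.y = 0.00, D.y = 0.00 ✓; |MD| = 27.30 ✓; ∠(ZD, DM) = 90.00° ✓; |ZD| = 11.90 ✓; bearing(Z→R) − bearing(Z→D) = 108.0° ✓; |ZR| = 11.90 ✓; ∠(ZR, RQ) = 90.00° ✓; |RQ| = 30.20 ✗.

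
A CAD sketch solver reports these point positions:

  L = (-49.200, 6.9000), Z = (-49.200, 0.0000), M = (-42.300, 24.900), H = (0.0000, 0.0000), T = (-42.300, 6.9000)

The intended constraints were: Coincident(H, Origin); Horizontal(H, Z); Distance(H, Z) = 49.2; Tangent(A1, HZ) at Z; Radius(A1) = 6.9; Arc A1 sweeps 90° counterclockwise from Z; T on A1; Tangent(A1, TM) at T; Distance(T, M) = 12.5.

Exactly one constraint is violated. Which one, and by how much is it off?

Distance(T, M) = 12.5 — off by 5.50.

H = (0.00, 0.00) ✓; H.y = 0.00, Z.y = 0.00 ✓; |HZ| = 49.20 ✓; ∠(LZ, ZH) = 90.00° ✓; |LZ| = 6.900 ✓; bearing(L→T) − bearing(L→Z) = 90.00° ✓; |LT| = 6.900 ✓; ∠(LT, TM) = 90.00° ✓; |TM| = 18.00 ✗.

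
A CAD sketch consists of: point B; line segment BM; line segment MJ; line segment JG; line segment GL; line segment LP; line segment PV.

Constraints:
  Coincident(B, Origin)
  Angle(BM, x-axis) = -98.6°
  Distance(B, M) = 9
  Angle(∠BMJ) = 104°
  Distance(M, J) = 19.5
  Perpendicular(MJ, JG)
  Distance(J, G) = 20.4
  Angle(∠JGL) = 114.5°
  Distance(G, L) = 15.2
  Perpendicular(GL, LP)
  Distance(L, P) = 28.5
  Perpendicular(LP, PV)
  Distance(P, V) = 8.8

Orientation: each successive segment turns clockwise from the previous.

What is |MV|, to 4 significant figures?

3.427

GL ⟂ LP, so LP runs at -60.10°; with |LP| = 28.5, P = (4.705, -7.554). LP ⟂ PV, so PV runs at -150.1°; with |PV| = 8.8, V = (-2.924, -11.94). Then |MV| = |V − M| = 3.427.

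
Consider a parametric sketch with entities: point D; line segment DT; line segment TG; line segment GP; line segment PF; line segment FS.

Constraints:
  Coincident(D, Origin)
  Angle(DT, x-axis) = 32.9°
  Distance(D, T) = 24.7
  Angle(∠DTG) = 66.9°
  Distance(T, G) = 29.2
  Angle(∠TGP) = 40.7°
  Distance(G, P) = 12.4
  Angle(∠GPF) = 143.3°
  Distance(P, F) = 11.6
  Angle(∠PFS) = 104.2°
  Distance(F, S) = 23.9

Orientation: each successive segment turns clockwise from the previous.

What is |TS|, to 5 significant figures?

13.830

∠GPF = 143.3° gives PF at 103.80° from the x-axis; with |PF| = 11.6, F = (13.374, 3.7950). ∠PFS = 104.2° gives FS at 28.000° from the x-axis; with |FS| = 23.9, S = (34.476, 15.015). Then |TS| = |S − T| = 13.830.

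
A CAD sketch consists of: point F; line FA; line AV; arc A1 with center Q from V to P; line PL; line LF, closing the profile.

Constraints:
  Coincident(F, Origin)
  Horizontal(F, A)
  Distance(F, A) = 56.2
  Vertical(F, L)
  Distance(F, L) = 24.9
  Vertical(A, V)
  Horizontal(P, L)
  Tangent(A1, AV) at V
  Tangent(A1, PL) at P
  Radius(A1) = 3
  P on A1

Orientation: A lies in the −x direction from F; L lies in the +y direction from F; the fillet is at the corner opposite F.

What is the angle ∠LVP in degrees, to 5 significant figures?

41.944°

F is at the origin; FA is horizontal with |FA| = 56.2 and A on the −x side, so A = (-56.200, 0.0000). F and L share the same x with |FL| = 24.9 and L on the +y side, so L = (0.0000, 24.900). The virtual corner opposite F is at (-56.200, 24.900). The tangent condition forces QV to be normal to AV and A1 meets PL tangentially, so QP is at right angles to PL, with radius 3.0, so the center Q sits 3.0 in from both sides at Q = (-53.200, 21.900). That places the tangent points at V = (-56.200, 21.900) on AV and P = (-53.200, 24.900) on PL. Then cos ∠LVP = VL·VP / (|VL||VP|), giving 41.944°.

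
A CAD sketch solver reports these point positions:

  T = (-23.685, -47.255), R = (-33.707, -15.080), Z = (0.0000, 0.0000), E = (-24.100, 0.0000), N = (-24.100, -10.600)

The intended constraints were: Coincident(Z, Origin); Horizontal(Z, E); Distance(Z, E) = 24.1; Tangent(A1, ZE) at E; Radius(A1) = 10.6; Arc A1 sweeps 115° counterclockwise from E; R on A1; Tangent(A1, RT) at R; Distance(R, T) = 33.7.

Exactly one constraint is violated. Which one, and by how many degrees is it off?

Tangent(A1, RT) at R — off by 7.70°.

Z = (0.00, 0.00) ✓; Z.y = 0.00, E.y = 0.00 ✓; |ZE| = 24.10 ✓; ∠(NE, EZ) = 90.00° ✓; |NE| = 10.60 ✓; bearing(N→R) − bearing(N→E) = 115.0° ✓; |NR| = 10.60 ✓; ∠(NR, RT) = 97.70° ✗; |RT| = 33.70 ✓.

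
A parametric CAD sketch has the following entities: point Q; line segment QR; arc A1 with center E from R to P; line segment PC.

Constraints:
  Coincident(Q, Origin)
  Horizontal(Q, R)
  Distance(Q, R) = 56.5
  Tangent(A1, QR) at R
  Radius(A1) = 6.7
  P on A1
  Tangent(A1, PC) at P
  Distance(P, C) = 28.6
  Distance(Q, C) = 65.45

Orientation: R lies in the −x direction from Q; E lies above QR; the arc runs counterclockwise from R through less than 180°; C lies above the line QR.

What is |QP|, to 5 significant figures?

50.502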